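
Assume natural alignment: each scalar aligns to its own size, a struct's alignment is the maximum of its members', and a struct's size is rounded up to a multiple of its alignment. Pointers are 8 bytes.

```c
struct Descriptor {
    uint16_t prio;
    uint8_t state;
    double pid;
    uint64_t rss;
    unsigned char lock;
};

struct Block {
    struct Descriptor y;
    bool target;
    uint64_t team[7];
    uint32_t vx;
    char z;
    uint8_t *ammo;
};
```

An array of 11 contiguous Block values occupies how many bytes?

Descriptor: prio at 0 (size 2, align 2) → ends 2; state at 2 (size 1, align 1) → ends 3; pad 5 to align 8 for pid; pid at 8 (size 8, align 8) → ends 16; rss at 16 (size 8, align 8) → ends 24; lock at 24 (size 1, align 1) → ends 25; tail pad 7 to reach multiple of 8; total 32 bytes, alignment 8
y at 0 (size 32, align 8) → ends 32
target at 32 (size 1, align 1) → ends 33
pad 7 to align 8 for team
team at 40 (size 56, align 8) → ends 96
vx at 96 (size 4, align 4) → ends 100
z at 100 (size 1, align 1) → ends 101
pad 3 to align 8 for ammo
ammo at 104 (size 8, align 8) → ends 112
total 112 bytes, alignment 8
array of 11: 11 × 112 = 1232

1232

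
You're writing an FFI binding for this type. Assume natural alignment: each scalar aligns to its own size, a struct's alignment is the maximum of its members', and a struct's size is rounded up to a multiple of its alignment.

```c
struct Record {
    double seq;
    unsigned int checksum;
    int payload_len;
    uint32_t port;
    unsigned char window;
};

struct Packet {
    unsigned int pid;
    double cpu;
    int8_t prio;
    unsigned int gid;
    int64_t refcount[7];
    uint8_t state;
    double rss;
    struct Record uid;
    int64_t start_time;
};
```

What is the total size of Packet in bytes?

Record: seq at 0 (size 8, align 8) → ends 8; checksum at 8 (size 4, align 4) → ends 12; payload_len at 12 (size 4, align 4) → ends 16; port at 16 (size 4, align 4) → ends 20; window at 20 (size 1, align 1) → ends 21; tail pad 3 to reach multiple of 8; total 24 bytes, alignment 8
pid at 0 (size 4, align 4) → ends 4
pad 4 to align 8 for cpu
cpu at 8 (size 8, align 8) → ends 16
prio at 16 (size 1, align 1) → ends 17
pad 3 to align 4 for gid
gid at 20 (size 4, align 4) → ends 24
refcount at 24 (size 56, align 8) → ends 80
state at 80 (size 1, align 1) → ends 81
pad 7 to align 8 for rss
rss at 88 (size 8, align 8) → ends 96
uid at 96 (size 24, align 8) → ends 120
start_time at 120 (size 8, align 8) → ends 128
total 128 bytes, alignment 8

128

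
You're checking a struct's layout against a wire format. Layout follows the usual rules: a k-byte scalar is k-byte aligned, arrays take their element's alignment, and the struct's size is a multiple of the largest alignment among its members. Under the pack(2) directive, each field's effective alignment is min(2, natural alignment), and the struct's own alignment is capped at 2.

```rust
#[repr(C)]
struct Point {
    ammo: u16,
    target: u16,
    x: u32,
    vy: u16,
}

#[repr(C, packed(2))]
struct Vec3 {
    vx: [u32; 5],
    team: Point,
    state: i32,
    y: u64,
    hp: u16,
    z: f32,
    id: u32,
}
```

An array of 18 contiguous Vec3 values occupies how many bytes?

972

Point: 0..2  ammo  (2B, 2-aligned); 2..4  target  (2B, 2-aligned); 4..8  x  (4B, 4-aligned); 8..10  vy  (2B, 2-aligned); 10..12  -- tail padding (2B); sizeof = 12, alignof = 4
0..20  vx  (20B, 2-aligned)
20..32  team  (12B, 2-aligned)
32..36  state  (4B, 2-aligned)
36..44  y  (8B, 2-aligned)
44..46  hp  (2B, 2-aligned)
46..50  z  (4B, 2-aligned)
50..54  id  (4B, 2-aligned)
sizeof = 54, alignof = 2
array of 18: 18 × 54 = 972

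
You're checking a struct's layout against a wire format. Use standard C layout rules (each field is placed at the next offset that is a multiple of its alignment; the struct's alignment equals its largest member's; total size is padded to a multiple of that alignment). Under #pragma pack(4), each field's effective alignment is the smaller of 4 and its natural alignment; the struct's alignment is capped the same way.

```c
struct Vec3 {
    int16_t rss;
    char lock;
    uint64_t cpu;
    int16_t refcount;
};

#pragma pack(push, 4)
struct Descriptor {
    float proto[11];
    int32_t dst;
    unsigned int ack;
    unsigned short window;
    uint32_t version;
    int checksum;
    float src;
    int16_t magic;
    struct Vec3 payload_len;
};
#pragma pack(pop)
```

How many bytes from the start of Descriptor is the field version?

56

Vec3: 0..2  rss  (2B, 2-aligned); 2..3  lock  (1B, 1-aligned); 3..8  -- padding (5B); 8..16  cpu  (8B, 8-aligned); 16..18  refcount  (2B, 2-aligned); 18..24  -- tail padding (6B); sizeof = 24, alignof = 8
0..44  proto  (44B, 4-aligned)
44..48  dst  (4B, 4-aligned)
48..52  ack  (4B, 4-aligned)
52..54  window  (2B, 2-aligned)
54..56  -- padding (2B)
56..60  version  (4B, 4-aligned)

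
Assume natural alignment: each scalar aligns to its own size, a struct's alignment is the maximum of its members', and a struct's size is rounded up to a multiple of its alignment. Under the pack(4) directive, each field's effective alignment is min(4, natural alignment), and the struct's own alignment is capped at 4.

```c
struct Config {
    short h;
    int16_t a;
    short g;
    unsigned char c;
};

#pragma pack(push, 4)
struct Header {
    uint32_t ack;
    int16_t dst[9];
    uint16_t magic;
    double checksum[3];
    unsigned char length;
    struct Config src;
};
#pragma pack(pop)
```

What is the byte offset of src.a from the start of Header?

Config: @0: h [2B, align 2] → 2; @2: a [2B, align 2] → 4; @4: g [2B, align 2] → 6; @6: c [1B, align 1] → 7; +1 tail pad (align 2); size 8, align 2
@0: ack [4B, align 4] → 4
@4: dst [18B, align 2] → 22
@22: magic [2B, align 2] → 24
@24: checksum [24B, align 4] → 48
@48: length [1B, align 1] → 49
+1 pad (align 2)
@50: src [8B, align 2] → 58
within Config: a at 2
50 + 2 = 52

52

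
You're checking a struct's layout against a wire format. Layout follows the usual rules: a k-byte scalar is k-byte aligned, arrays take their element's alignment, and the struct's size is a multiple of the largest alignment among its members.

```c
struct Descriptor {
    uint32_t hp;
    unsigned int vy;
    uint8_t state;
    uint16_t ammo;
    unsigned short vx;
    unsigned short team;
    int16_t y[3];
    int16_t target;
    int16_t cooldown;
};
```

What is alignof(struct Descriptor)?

member alignments: hp=4, vy=4, state=1, ammo=2, vx=2, team=2, y=2, target=2, cooldown=2
max = 4

4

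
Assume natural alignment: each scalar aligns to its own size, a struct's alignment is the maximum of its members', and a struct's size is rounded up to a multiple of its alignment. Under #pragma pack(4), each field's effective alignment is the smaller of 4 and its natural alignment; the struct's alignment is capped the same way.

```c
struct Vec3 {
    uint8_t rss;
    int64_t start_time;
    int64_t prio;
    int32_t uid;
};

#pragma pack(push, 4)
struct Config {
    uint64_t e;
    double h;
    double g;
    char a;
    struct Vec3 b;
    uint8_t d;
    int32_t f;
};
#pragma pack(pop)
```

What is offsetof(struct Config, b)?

28

Vec3: 0..1  rss  (1B, 1-aligned); 1..8  -- padding (7B); 8..16  start_time  (8B, 8-aligned); 16..24  prio  (8B, 8-aligned); 24..28  uid  (4B, 4-aligned); 28..32  -- tail padding (4B); sizeof = 32, alignof = 8
0..8  e  (8B, 4-aligned)
8..16  h  (8B, 4-aligned)
16..24  g  (8B, 4-aligned)
24..25  a  (1B, 1-aligned)
25..28  -- padding (3B)
28..60  b  (32B, 4-aligned)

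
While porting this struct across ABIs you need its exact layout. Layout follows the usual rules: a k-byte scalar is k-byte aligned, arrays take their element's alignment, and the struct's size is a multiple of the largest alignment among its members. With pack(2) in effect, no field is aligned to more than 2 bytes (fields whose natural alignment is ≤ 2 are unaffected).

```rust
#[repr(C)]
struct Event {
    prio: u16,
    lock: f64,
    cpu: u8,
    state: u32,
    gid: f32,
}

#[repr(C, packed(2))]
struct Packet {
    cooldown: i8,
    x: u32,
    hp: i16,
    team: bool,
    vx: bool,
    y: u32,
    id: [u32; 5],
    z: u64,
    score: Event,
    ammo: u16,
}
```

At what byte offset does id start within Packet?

Event: @0: prio [2B, align 2] → 2; +6 pad (align 8); @8: lock [8B, align 8] → 16; @16: cpu [1B, align 1] → 17; +3 pad (align 4); @20: state [4B, align 4] → 24; @24: gid [4B, align 4] → 28; +4 tail pad (align 8); size 32, align 8
@0: cooldown [1B, align 1] → 1
+1 pad (align 2)
@2: x [4B, align 2] → 6
@6: hp [2B, align 2] → 8
@8: team [1B, align 1] → 9
@9: vx [1B, align 1] → 10
@10: y [4B, align 2] → 14
@14: id [20B, align 2] → 34

14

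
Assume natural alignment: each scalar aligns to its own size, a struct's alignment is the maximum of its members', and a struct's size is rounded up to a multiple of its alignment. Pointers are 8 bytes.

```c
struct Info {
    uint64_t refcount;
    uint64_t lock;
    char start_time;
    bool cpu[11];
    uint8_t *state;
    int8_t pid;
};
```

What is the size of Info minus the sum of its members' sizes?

11

@0: refcount [8B, align 8] → 8
@8: lock [8B, align 8] → 16
@16: start_time [1B, align 1] → 17
@17: cpu [11B, align 1] → 28
+4 pad (align 8)
@32: state [8B, align 8] → 40
@40: pid [1B, align 1] → 41
+7 tail pad (align 8)
size 48, align 8
data bytes 37, size 48 → padding 11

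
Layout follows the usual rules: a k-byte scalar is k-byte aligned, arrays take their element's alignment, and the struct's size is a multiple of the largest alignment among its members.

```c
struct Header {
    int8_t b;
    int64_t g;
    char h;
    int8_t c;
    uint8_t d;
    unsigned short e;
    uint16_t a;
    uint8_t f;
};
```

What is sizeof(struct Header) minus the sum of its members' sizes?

0..1  b  (1B, 1-aligned)
1..8  -- padding (7B)
8..16  g  (8B, 8-aligned)
16..17  h  (1B, 1-aligned)
17..18  c  (1B, 1-aligned)
18..19  d  (1B, 1-aligned)
19..20  -- padding (1B)
20..22  e  (2B, 2-aligned)
22..24  a  (2B, 2-aligned)
24..25  f  (1B, 1-aligned)
25..32  -- tail padding (7B)
sizeof = 32, alignof = 8
data bytes 17, size 32 → padding 15

15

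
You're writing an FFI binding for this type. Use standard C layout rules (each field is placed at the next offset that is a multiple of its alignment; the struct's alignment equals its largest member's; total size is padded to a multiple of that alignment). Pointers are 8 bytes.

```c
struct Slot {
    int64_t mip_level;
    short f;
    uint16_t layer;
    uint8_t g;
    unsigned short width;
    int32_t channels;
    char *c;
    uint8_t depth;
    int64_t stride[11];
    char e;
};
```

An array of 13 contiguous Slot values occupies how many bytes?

1768

mip_level at 0 (size 8, align 8) → ends 8
f at 8 (size 2, align 2) → ends 10
layer at 10 (size 2, align 2) → ends 12
g at 12 (size 1, align 1) → ends 13
pad 1 to align 2 for width
width at 14 (size 2, align 2) → ends 16
channels at 16 (size 4, align 4) → ends 20
pad 4 to align 8 for c
c at 24 (size 8, align 8) → ends 32
depth at 32 (size 1, align 1) → ends 33
pad 7 to align 8 for stride
stride at 40 (size 88, align 8) → ends 128
e at 128 (size 1, align 1) → ends 129
tail pad 7 to reach multiple of 8
total 136 bytes, alignment 8
array of 13: 13 × 136 = 1768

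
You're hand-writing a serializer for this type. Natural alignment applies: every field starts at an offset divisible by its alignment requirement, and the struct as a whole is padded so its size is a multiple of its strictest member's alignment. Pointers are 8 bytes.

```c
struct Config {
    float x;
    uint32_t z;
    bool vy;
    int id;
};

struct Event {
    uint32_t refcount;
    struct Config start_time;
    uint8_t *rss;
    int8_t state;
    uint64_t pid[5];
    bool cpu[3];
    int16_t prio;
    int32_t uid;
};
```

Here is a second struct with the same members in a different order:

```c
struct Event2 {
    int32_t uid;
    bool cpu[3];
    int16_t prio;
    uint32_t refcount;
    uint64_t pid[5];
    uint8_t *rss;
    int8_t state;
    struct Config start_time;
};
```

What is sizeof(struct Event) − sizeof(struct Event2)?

8

Config: 0..4  x  (4B, 4-aligned); 4..8  z  (4B, 4-aligned); 8..9  vy  (1B, 1-aligned); 9..12  -- padding (3B); 12..16  id  (4B, 4-aligned); sizeof = 16, alignof = 4
0..4  refcount  (4B, 4-aligned)
4..20  start_time  (16B, 4-aligned)
20..24  -- padding (4B)
24..32  rss  (8B, 8-aligned)
32..33  state  (1B, 1-aligned)
33..40  -- padding (7B)
40..80  pid  (40B, 8-aligned)
80..83  cpu  (3B, 1-aligned)
83..84  -- padding (1B)
84..86  prio  (2B, 2-aligned)
86..88  -- padding (2B)
88..92  uid  (4B, 4-aligned)
92..96  -- tail padding (4B)
sizeof = 96, alignof = 8
— Event2 —
0..4  uid  (4B, 4-aligned)
4..7  cpu  (3B, 1-aligned)
7..8  -- padding (1B)
8..10  prio  (2B, 2-aligned)
10..12  -- padding (2B)
12..16  refcount  (4B, 4-aligned)
16..56  pid  (40B, 8-aligned)
56..64  rss  (8B, 8-aligned)
64..65  state  (1B, 1-aligned)
65..68  -- padding (3B)
68..84  start_time  (16B, 4-aligned)
84..88  -- tail padding (4B)
sizeof = 88, alignof = 8
96 − 88 = 8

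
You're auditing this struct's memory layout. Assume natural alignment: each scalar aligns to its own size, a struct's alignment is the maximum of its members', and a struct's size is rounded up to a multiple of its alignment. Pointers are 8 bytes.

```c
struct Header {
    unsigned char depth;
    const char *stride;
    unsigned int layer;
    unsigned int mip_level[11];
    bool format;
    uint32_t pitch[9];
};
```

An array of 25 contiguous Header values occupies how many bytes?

depth at 0 (size 1, align 1) → ends 1
pad 7 to align 8 for stride
stride at 8 (size 8, align 8) → ends 16
layer at 16 (size 4, align 4) → ends 20
mip_level at 20 (size 44, align 4) → ends 64
format at 64 (size 1, align 1) → ends 65
pad 3 to align 4 for pitch
pitch at 68 (size 36, align 4) → ends 104
total 104 bytes, alignment 8
array of 25: 25 × 104 = 2600

2600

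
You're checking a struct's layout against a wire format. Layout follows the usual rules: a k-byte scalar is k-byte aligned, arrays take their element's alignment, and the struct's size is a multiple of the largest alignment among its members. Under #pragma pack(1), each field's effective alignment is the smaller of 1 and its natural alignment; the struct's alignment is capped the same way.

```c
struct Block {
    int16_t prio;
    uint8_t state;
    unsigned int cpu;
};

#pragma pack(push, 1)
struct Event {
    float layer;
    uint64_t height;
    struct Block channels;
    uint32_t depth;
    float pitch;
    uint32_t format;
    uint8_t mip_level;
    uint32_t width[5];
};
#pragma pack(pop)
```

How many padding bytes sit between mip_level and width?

0

Block: 0..2  prio  (2B, 2-aligned); 2..3  state  (1B, 1-aligned); 3..4  -- padding (1B); 4..8  cpu  (4B, 4-aligned); sizeof = 8, alignof = 4
0..4  layer  (4B, 1-aligned)
4..12  height  (8B, 1-aligned)
12..20  channels  (8B, 1-aligned)
20..24  depth  (4B, 1-aligned)
24..28  pitch  (4B, 1-aligned)
28..32  format  (4B, 1-aligned)
32..33  mip_level  (1B, 1-aligned)
33..53  width  (20B, 1-aligned)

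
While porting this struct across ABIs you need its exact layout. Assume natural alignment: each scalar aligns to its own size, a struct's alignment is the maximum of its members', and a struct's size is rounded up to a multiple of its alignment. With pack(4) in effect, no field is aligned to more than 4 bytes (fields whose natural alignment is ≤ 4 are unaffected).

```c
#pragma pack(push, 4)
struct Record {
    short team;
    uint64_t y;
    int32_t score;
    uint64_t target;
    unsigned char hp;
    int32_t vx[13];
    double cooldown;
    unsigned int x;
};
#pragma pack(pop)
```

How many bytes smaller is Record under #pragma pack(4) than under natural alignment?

natural layout:
  team at 0 (size 2, align 2) → ends 2
  pad 6 to align 8 for y
  y at 8 (size 8, align 8) → ends 16
  score at 16 (size 4, align 4) → ends 20
  pad 4 to align 8 for target
  target at 24 (size 8, align 8) → ends 32
  hp at 32 (size 1, align 1) → ends 33
  pad 3 to align 4 for vx
  vx at 36 (size 52, align 4) → ends 88
  cooldown at 88 (size 8, align 8) → ends 96
  x at 96 (size 4, align 4) → ends 100
  tail pad 4 to reach multiple of 8
  total 104 bytes, alignment 8
packed(4) layout:
  team at 0 (size 2, align 2) → ends 2
  pad 2 to align 4 for y
  y at 4 (size 8, align 4) → ends 12
  score at 12 (size 4, align 4) → ends 16
  target at 16 (size 8, align 4) → ends 24
  hp at 24 (size 1, align 1) → ends 25
  pad 3 to align 4 for vx
  vx at 28 (size 52, align 4) → ends 80
  cooldown at 80 (size 8, align 4) → ends 88
  x at 88 (size 4, align 4) → ends 92
  total 92 bytes, alignment 4
104 − 92 = 12

12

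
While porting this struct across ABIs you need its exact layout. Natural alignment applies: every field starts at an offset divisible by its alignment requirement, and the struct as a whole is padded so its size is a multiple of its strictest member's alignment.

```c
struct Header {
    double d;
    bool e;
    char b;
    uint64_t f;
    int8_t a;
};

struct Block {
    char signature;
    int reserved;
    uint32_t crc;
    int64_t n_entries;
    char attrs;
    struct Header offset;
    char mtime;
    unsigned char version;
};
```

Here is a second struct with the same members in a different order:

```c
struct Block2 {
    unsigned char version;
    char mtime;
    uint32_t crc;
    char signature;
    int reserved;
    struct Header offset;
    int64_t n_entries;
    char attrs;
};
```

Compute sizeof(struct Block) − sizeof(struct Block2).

Header: 0..8  d  (8B, 8-aligned); 8..9  e  (1B, 1-aligned); 9..10  b  (1B, 1-aligned); 10..16  -- padding (6B); 16..24  f  (8B, 8-aligned); 24..25  a  (1B, 1-aligned); 25..32  -- tail padding (7B); sizeof = 32, alignof = 8
0..1  signature  (1B, 1-aligned)
1..4  -- padding (3B)
4..8  reserved  (4B, 4-aligned)
8..12  crc  (4B, 4-aligned)
12..16  -- padding (4B)
16..24  n_entries  (8B, 8-aligned)
24..25  attrs  (1B, 1-aligned)
25..32  -- padding (7B)
32..64  offset  (32B, 8-aligned)
64..65  mtime  (1B, 1-aligned)
65..66  version  (1B, 1-aligned)
66..72  -- tail padding (6B)
sizeof = 72, alignof = 8
— Block2 —
0..1  version  (1B, 1-aligned)
1..2  mtime  (1B, 1-aligned)
2..4  -- padding (2B)
4..8  crc  (4B, 4-aligned)
8..9  signature  (1B, 1-aligned)
9..12  -- padding (3B)
12..16  reserved  (4B, 4-aligned)
16..48  offset  (32B, 8-aligned)
48..56  n_entries  (8B, 8-aligned)
56..57  attrs  (1B, 1-aligned)
57..64  -- tail padding (7B)
sizeof = 64, alignof = 8
72 − 64 = 8

8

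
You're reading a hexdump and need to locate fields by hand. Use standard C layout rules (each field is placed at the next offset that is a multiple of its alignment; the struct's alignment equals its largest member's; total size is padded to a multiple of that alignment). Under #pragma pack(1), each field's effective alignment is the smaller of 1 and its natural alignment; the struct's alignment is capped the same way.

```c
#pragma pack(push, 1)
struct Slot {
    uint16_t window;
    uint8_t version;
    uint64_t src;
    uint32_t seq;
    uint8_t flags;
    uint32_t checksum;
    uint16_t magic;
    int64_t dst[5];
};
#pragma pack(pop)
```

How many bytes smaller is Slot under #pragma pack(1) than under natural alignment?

10

natural layout:
  @0: window [2B, align 2] → 2
  @2: version [1B, align 1] → 3
  +5 pad (align 8)
  @8: src [8B, align 8] → 16
  @16: seq [4B, align 4] → 20
  @20: flags [1B, align 1] → 21
  +3 pad (align 4)
  @24: checksum [4B, align 4] → 28
  @28: magic [2B, align 2] → 30
  +2 pad (align 8)
  @32: dst [40B, align 8] → 72
  size 72, align 8
packed(1) layout:
  @0: window [2B, align 1] → 2
  @2: version [1B, align 1] → 3
  @3: src [8B, align 1] → 11
  @11: seq [4B, align 1] → 15
  @15: flags [1B, align 1] → 16
  @16: checksum [4B, align 1] → 20
  @20: magic [2B, align 1] → 22
  @22: dst [40B, align 1] → 62
  size 62, align 1
72 − 62 = 10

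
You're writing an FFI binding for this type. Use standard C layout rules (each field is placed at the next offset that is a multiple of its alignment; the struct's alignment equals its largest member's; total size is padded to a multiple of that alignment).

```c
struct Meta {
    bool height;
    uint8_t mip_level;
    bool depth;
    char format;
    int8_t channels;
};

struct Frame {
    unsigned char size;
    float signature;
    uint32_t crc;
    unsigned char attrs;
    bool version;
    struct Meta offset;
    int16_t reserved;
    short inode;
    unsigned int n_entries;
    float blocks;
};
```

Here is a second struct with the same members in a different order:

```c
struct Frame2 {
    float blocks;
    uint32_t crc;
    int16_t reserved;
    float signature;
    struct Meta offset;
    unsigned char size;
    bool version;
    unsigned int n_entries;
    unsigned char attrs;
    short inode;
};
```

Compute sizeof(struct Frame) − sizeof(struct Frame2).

Meta: height at 0 (size 1, align 1) → ends 1; mip_level at 1 (size 1, align 1) → ends 2; depth at 2 (size 1, align 1) → ends 3; format at 3 (size 1, align 1) → ends 4; channels at 4 (size 1, align 1) → ends 5; total 5 bytes, alignment 1
size at 0 (size 1, align 1) → ends 1
pad 3 to align 4 for signature
signature at 4 (size 4, align 4) → ends 8
crc at 8 (size 4, align 4) → ends 12
attrs at 12 (size 1, align 1) → ends 13
version at 13 (size 1, align 1) → ends 14
offset at 14 (size 5, align 1) → ends 19
pad 1 to align 2 for reserved
reserved at 20 (size 2, align 2) → ends 22
inode at 22 (size 2, align 2) → ends 24
n_entries at 24 (size 4, align 4) → ends 28
blocks at 28 (size 4, align 4) → ends 32
total 32 bytes, alignment 4
— Frame2 —
blocks at 0 (size 4, align 4) → ends 4
crc at 4 (size 4, align 4) → ends 8
reserved at 8 (size 2, align 2) → ends 10
pad 2 to align 4 for signature
signature at 12 (size 4, align 4) → ends 16
offset at 16 (size 5, align 1) → ends 21
size at 21 (size 1, align 1) → ends 22
version at 22 (size 1, align 1) → ends 23
pad 1 to align 4 for n_entries
n_entries at 24 (size 4, align 4) → ends 28
attrs at 28 (size 1, align 1) → ends 29
pad 1 to align 2 for inode
inode at 30 (size 2, align 2) → ends 32
total 32 bytes, alignment 4
32 − 32 = 0

0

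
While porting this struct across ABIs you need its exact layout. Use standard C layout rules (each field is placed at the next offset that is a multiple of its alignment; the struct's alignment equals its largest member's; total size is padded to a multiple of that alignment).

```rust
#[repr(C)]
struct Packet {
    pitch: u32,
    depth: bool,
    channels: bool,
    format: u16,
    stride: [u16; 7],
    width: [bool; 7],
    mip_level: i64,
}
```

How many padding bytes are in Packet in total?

3

@0: pitch [4B, align 4] → 4
@4: depth [1B, align 1] → 5
@5: channels [1B, align 1] → 6
@6: format [2B, align 2] → 8
@8: stride [14B, align 2] → 22
@22: width [7B, align 1] → 29
+3 pad (align 8)
@32: mip_level [8B, align 8] → 40
size 40, align 8
data bytes 37, size 40 → padding 3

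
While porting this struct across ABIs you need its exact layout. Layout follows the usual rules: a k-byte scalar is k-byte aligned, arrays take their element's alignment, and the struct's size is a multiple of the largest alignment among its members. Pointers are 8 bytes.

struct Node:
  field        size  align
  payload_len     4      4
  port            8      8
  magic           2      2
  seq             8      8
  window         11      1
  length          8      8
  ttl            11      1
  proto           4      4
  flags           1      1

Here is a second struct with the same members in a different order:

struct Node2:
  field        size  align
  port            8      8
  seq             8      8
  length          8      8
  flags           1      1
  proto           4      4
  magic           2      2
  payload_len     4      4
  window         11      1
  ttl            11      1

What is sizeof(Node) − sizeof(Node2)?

0..4  payload_len  (4B, 4-aligned)
4..8  -- padding (4B)
8..16  port  (8B, 8-aligned)
16..18  magic  (2B, 2-aligned)
18..24  -- padding (6B)
24..32  seq  (8B, 8-aligned)
32..43  window  (11B, 1-aligned)
43..48  -- padding (5B)
48..56  length  (8B, 8-aligned)
56..67  ttl  (11B, 1-aligned)
67..68  -- padding (1B)
68..72  proto  (4B, 4-aligned)
72..73  flags  (1B, 1-aligned)
73..80  -- tail padding (7B)
sizeof = 80, alignof = 8
— Node2 —
0..8  port  (8B, 8-aligned)
8..16  seq  (8B, 8-aligned)
16..24  length  (8B, 8-aligned)
24..25  flags  (1B, 1-aligned)
25..28  -- padding (3B)
28..32  proto  (4B, 4-aligned)
32..34  magic  (2B, 2-aligned)
34..36  -- padding (2B)
36..40  payload_len  (4B, 4-aligned)
40..51  window  (11B, 1-aligned)
51..62  ttl  (11B, 1-aligned)
62..64  -- tail padding (2B)
sizeof = 64, alignof = 8
80 − 64 = 16

16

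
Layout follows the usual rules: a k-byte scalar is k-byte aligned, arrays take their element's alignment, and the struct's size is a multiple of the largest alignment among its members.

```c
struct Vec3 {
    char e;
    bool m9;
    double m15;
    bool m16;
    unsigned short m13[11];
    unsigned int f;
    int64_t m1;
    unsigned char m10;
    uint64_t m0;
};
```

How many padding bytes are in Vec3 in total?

e at 0 (size 1, align 1) → ends 1
m9 at 1 (size 1, align 1) → ends 2
pad 6 to align 8 for m15
m15 at 8 (size 8, align 8) → ends 16
m16 at 16 (size 1, align 1) → ends 17
pad 1 to align 2 for m13
m13 at 18 (size 22, align 2) → ends 40
f at 40 (size 4, align 4) → ends 44
pad 4 to align 8 for m1
m1 at 48 (size 8, align 8) → ends 56
m10 at 56 (size 1, align 1) → ends 57
pad 7 to align 8 for m0
m0 at 64 (size 8, align 8) → ends 72
total 72 bytes, alignment 8
data bytes 54, size 72 → padding 18

18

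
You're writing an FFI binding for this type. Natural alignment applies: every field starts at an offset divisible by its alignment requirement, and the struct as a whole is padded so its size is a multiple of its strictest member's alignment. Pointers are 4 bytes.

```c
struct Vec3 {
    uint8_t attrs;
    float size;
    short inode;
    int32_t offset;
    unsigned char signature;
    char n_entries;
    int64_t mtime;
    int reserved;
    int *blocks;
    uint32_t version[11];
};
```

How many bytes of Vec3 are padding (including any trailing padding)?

attrs at 0 (size 1, align 1) → ends 1
pad 3 to align 4 for size
size at 4 (size 4, align 4) → ends 8
inode at 8 (size 2, align 2) → ends 10
pad 2 to align 4 for offset
offset at 12 (size 4, align 4) → ends 16
signature at 16 (size 1, align 1) → ends 17
n_entries at 17 (size 1, align 1) → ends 18
pad 6 to align 8 for mtime
mtime at 24 (size 8, align 8) → ends 32
reserved at 32 (size 4, align 4) → ends 36
blocks at 36 (size 4, align 4) → ends 40
version at 40 (size 44, align 4) → ends 84
tail pad 4 to reach multiple of 8
total 88 bytes, alignment 8
data bytes 73, size 88 → padding 15

15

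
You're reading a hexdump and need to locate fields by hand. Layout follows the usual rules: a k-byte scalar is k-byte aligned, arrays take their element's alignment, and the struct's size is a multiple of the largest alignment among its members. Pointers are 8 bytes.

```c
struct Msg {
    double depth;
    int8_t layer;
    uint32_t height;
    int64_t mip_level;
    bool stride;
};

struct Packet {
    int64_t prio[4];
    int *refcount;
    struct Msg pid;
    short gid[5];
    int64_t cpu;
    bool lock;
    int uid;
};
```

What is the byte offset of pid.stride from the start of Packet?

Msg: depth at 0 (size 8, align 8) → ends 8; layer at 8 (size 1, align 1) → ends 9; pad 3 to align 4 for height; height at 12 (size 4, align 4) → ends 16; mip_level at 16 (size 8, align 8) → ends 24; stride at 24 (size 1, align 1) → ends 25; tail pad 7 to reach multiple of 8; total 32 bytes, alignment 8
prio at 0 (size 32, align 8) → ends 32
refcount at 32 (size 8, align 8) → ends 40
pid at 40 (size 32, align 8) → ends 72
within Msg: stride at 24
40 + 24 = 64

64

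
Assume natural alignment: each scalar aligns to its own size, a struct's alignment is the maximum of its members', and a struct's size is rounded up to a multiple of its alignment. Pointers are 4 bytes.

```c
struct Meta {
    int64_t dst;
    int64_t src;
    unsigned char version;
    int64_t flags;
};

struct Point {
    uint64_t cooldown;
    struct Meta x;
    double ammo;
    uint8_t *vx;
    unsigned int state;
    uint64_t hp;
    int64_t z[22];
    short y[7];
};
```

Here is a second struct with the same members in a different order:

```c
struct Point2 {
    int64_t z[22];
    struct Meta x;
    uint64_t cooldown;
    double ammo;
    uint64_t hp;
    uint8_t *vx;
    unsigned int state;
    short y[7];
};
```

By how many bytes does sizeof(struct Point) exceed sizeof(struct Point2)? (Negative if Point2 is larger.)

Meta: @0: dst [8B, align 8] → 8; @8: src [8B, align 8] → 16; @16: version [1B, align 1] → 17; +7 pad (align 8); @24: flags [8B, align 8] → 32; size 32, align 8
@0: cooldown [8B, align 8] → 8
@8: x [32B, align 8] → 40
@40: ammo [8B, align 8] → 48
@48: vx [4B, align 4] → 52
@52: state [4B, align 4] → 56
@56: hp [8B, align 8] → 64
@64: z [176B, align 8] → 240
@240: y [14B, align 2] → 254
+2 tail pad (align 8)
size 256, align 8
— Point2 —
@0: z [176B, align 8] → 176
@176: x [32B, align 8] → 208
@208: cooldown [8B, align 8] → 216
@216: ammo [8B, align 8] → 224
@224: hp [8B, align 8] → 232
@232: vx [4B, align 4] → 236
@236: state [4B, align 4] → 240
@240: y [14B, align 2] → 254
+2 tail pad (align 8)
size 256, align 8
256 − 256 = 0

0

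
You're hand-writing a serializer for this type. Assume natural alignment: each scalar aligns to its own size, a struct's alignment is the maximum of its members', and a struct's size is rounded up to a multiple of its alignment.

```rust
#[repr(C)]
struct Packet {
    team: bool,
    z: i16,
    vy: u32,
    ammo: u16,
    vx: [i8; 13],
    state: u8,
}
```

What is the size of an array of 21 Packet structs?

504

team at 0 (size 1, align 1) → ends 1
pad 1 to align 2 for z
z at 2 (size 2, align 2) → ends 4
vy at 4 (size 4, align 4) → ends 8
ammo at 8 (size 2, align 2) → ends 10
vx at 10 (size 13, align 1) → ends 23
state at 23 (size 1, align 1) → ends 24
total 24 bytes, alignment 4
array of 21: 21 × 24 = 504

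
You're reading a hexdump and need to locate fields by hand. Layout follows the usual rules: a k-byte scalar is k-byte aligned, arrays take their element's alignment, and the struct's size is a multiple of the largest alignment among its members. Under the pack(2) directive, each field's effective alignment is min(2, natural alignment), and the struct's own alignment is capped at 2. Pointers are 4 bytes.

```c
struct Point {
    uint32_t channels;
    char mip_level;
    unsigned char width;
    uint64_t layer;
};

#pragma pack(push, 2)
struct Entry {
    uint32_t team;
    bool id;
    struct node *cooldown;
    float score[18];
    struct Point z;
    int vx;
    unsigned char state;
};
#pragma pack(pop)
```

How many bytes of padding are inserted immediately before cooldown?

Point: @0: channels [4B, align 4] → 4; @4: mip_level [1B, align 1] → 5; @5: width [1B, align 1] → 6; +2 pad (align 8); @8: layer [8B, align 8] → 16; size 16, align 8
@0: team [4B, align 2] → 4
@4: id [1B, align 1] → 5
+1 pad (align 2)
@6: cooldown [4B, align 2] → 10

1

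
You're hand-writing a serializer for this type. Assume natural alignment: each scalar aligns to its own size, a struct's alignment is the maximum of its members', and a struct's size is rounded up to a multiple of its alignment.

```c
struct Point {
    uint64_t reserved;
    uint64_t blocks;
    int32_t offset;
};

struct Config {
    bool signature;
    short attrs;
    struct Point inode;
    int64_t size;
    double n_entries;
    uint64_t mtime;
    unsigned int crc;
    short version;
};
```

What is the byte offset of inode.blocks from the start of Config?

16

Point: @0: reserved [8B, align 8] → 8; @8: blocks [8B, align 8] → 16; @16: offset [4B, align 4] → 20; +4 tail pad (align 8); size 24, align 8
@0: signature [1B, align 1] → 1
+1 pad (align 2)
@2: attrs [2B, align 2] → 4
+4 pad (align 8)
@8: inode [24B, align 8] → 32
within Point: blocks at 8
8 + 8 = 16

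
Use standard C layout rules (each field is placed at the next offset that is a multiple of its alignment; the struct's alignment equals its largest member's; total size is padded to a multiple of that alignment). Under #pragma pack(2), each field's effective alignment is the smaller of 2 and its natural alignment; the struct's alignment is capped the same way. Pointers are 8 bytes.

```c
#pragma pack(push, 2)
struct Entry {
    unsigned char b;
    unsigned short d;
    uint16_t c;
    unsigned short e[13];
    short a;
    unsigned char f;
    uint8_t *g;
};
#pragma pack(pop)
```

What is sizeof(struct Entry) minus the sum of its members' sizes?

0..1  b  (1B, 1-aligned)
1..2  -- padding (1B)
2..4  d  (2B, 2-aligned)
4..6  c  (2B, 2-aligned)
6..32  e  (26B, 2-aligned)
32..34  a  (2B, 2-aligned)
34..35  f  (1B, 1-aligned)
35..36  -- padding (1B)
36..44  g  (8B, 2-aligned)
sizeof = 44, alignof = 2
data bytes 42, size 44 → padding 2

2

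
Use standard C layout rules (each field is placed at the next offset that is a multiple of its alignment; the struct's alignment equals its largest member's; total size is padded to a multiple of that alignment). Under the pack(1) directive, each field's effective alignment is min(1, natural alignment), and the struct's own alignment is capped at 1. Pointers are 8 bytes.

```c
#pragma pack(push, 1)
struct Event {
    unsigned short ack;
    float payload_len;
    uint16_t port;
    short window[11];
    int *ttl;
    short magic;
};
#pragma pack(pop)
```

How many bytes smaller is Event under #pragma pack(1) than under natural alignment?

8

natural layout:
  ack at 0 (size 2, align 2) → ends 2
  pad 2 to align 4 for payload_len
  payload_len at 4 (size 4, align 4) → ends 8
  port at 8 (size 2, align 2) → ends 10
  window at 10 (size 22, align 2) → ends 32
  ttl at 32 (size 8, align 8) → ends 40
  magic at 40 (size 2, align 2) → ends 42
  tail pad 6 to reach multiple of 8
  total 48 bytes, alignment 8
packed(1) layout:
  ack at 0 (size 2, align 1) → ends 2
  payload_len at 2 (size 4, align 1) → ends 6
  port at 6 (size 2, align 1) → ends 8
  window at 8 (size 22, align 1) → ends 30
  ttl at 30 (size 8, align 1) → ends 38
  magic at 38 (size 2, align 1) → ends 40
  total 40 bytes, alignment 1
48 − 40 = 8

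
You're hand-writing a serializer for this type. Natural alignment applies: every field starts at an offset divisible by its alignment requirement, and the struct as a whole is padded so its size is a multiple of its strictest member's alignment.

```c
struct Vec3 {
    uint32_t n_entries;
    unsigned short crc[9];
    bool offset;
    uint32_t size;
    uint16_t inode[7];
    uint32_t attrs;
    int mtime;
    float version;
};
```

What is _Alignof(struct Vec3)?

4

member alignments: n_entries=4, crc=2, offset=1, size=4, inode=2, attrs=4, mtime=4, version=4
max = 4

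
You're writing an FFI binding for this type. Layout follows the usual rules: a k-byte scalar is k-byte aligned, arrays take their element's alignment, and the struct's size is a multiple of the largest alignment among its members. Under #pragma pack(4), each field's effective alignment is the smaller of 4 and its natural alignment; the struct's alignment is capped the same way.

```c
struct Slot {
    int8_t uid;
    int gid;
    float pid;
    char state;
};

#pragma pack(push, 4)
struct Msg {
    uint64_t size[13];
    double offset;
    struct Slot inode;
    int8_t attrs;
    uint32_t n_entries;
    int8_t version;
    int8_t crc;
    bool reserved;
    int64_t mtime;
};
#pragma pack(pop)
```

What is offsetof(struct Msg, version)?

136

Slot: @0: uid [1B, align 1] → 1; +3 pad (align 4); @4: gid [4B, align 4] → 8; @8: pid [4B, align 4] → 12; @12: state [1B, align 1] → 13; +3 tail pad (align 4); size 16, align 4
@0: size [104B, align 4] → 104
@104: offset [8B, align 4] → 112
@112: inode [16B, align 4] → 128
@128: attrs [1B, align 1] → 129
+3 pad (align 4)
@132: n_entries [4B, align 4] → 136
@136: version [1B, align 1] → 137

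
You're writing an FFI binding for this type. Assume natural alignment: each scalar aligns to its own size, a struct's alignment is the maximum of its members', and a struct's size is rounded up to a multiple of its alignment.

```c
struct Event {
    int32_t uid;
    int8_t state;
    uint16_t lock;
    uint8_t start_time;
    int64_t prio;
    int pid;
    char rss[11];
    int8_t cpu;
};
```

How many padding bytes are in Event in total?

0..4  uid  (4B, 4-aligned)
4..5  state  (1B, 1-aligned)
5..6  -- padding (1B)
6..8  lock  (2B, 2-aligned)
8..9  start_time  (1B, 1-aligned)
9..16  -- padding (7B)
16..24  prio  (8B, 8-aligned)
24..28  pid  (4B, 4-aligned)
28..39  rss  (11B, 1-aligned)
39..40  cpu  (1B, 1-aligned)
sizeof = 40, alignof = 8
data bytes 32, size 40 → padding 8

8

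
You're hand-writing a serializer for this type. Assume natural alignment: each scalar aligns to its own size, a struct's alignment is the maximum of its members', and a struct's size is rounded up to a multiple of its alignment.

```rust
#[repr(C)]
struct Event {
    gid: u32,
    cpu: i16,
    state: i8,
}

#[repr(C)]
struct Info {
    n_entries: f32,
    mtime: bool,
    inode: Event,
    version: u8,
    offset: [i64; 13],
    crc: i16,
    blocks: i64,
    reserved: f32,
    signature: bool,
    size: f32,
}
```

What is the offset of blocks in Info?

Event: gid at 0 (size 4, align 4) → ends 4; cpu at 4 (size 2, align 2) → ends 6; state at 6 (size 1, align 1) → ends 7; tail pad 1 to reach multiple of 4; total 8 bytes, alignment 4
n_entries at 0 (size 4, align 4) → ends 4
mtime at 4 (size 1, align 1) → ends 5
pad 3 to align 4 for inode
inode at 8 (size 8, align 4) → ends 16
version at 16 (size 1, align 1) → ends 17
pad 7 to align 8 for offset
offset at 24 (size 104, align 8) → ends 128
crc at 128 (size 2, align 2) → ends 130
pad 6 to align 8 for blocks
blocks at 136 (size 8, align 8) → ends 144

136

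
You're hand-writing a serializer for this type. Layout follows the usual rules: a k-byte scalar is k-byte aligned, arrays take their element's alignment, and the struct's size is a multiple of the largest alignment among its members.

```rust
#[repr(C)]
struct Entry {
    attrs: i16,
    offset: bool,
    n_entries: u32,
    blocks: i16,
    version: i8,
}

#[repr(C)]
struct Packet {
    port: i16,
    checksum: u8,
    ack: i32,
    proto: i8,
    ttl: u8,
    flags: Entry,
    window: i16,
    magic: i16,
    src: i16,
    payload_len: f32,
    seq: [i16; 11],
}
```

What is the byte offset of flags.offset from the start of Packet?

Entry: @0: attrs [2B, align 2] → 2; @2: offset [1B, align 1] → 3; +1 pad (align 4); @4: n_entries [4B, align 4] → 8; @8: blocks [2B, align 2] → 10; @10: version [1B, align 1] → 11; +1 tail pad (align 4); size 12, align 4
@0: port [2B, align 2] → 2
@2: checksum [1B, align 1] → 3
+1 pad (align 4)
@4: ack [4B, align 4] → 8
@8: proto [1B, align 1] → 9
@9: ttl [1B, align 1] → 10
+2 pad (align 4)
@12: flags [12B, align 4] → 24
within Entry: offset at 2
12 + 2 = 14

14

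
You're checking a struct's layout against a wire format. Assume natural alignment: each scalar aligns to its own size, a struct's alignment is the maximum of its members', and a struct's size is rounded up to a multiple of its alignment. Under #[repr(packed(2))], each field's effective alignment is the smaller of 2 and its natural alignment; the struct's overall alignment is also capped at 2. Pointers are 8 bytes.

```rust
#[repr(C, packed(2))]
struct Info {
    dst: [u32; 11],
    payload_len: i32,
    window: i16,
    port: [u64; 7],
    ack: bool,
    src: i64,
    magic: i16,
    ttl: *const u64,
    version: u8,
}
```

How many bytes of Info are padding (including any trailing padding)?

2

0..44  dst  (44B, 2-aligned)
44..48  payload_len  (4B, 2-aligned)
48..50  window  (2B, 2-aligned)
50..106  port  (56B, 2-aligned)
106..107  ack  (1B, 1-aligned)
107..108  -- padding (1B)
108..116  src  (8B, 2-aligned)
116..118  magic  (2B, 2-aligned)
118..126  ttl  (8B, 2-aligned)
126..127  version  (1B, 1-aligned)
127..128  -- tail padding (1B)
sizeof = 128, alignof = 2
data bytes 126, size 128 → padding 2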